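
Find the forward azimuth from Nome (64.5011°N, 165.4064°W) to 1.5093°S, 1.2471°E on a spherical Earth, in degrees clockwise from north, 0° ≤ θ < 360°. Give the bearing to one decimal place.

14.9°

Δλ = 1.2471 − -165.4064 = 166.6535°.
θ = atan2( sin Δλ · cos φ₂ , cos φ₁ · sin φ₂ − sin φ₁ · cos φ₂ · cos Δλ )
  = atan2(0.23076, 0.86657) = 14.911° → normalised to [0°, 360°): 14.911°.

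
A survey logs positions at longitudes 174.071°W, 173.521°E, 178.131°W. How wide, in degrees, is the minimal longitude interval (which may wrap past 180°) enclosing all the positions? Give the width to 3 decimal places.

Sort the longitudes: -178.131°, -174.071°, +173.521°.
Eastward gaps between consecutive values (wrapping around): 4.060°, 347.592°, 8.348°.
Largest gap = 347.592° ⇒ minimal covering band is its complement: 360° − 347.592° = 12.408°.
Band runs from +173.521° eastward to -174.071°, crossing the antimeridian.

12.408°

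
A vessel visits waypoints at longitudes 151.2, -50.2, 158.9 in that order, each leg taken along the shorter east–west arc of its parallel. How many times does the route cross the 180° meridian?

Leg 1: +151.2° → -50.2°, shortest Δλ = 158.6° (east) — crosses 180°.
Leg 2: -50.2° → +158.9°, shortest Δλ = -150.9° (west) — crosses 180°.
Total crossings: 2.

2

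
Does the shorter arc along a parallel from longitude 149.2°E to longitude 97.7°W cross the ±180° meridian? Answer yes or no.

Naïve |-97.7 − 149.2| = 246.9° > 180°, so the shorter arc goes the other way round — across 180°.
Signed shortest Δλ = ((-97.7 − 149.2 + 180) mod 360) − 180 = 113.1°.
Going east by 113.1° from +149.2° passes through 180° before reaching -97.7°.

Yes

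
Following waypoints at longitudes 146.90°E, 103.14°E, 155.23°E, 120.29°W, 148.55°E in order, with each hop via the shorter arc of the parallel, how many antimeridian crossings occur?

2

Leg 1: +146.90° → +103.14°, shortest Δλ = -43.76° (west) — does not cross 180°.
Leg 2: +103.14° → +155.23°, shortest Δλ = 52.09° (east) — does not cross 180°.
Leg 3: +155.23° → -120.29°, shortest Δλ = 84.48° (east) — crosses 180°.
Leg 4: -120.29° → +148.55°, shortest Δλ = -91.16° (west) — crosses 180°.
Total crossings: 2.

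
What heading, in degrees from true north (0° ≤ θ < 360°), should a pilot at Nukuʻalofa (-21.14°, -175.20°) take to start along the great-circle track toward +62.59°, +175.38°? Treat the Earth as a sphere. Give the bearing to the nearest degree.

356°

Δλ = 175.38 − -175.20 = 350.58°; wrapped into (−180°, 180°]: -9.42°.
θ = atan2( sin Δλ · cos φ₂ , cos φ₁ · sin φ₂ − sin φ₁ · cos φ₂ · cos Δλ )
  = atan2(-0.07535, 0.99178) = -4.344° → normalised to [0°, 360°): 355.656°.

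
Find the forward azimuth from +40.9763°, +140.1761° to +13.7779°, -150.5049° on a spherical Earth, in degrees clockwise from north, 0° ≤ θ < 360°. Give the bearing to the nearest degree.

93°

Δλ = -150.5049 − 140.1761 = -290.6810°; wrapped into (−180°, 180°]: 69.3190°.
θ = atan2( sin Δλ · cos φ₂ , cos φ₁ · sin φ₂ − sin φ₁ · cos φ₂ · cos Δλ )
  = atan2(0.90864, -0.04512) = 92.843° → normalised to [0°, 360°): 92.843°.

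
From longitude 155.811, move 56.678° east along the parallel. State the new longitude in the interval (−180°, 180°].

-147.511°

Start at +155.811°; shift +56.678° → +212.489°.
+212.489° lies outside (−180°, 180°]; subtract 360° → -147.511°.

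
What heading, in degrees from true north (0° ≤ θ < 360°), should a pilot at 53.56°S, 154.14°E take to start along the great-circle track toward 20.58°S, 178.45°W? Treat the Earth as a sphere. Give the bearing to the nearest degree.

Δλ = -178.45 − 154.14 = -332.59°; wrapped into (−180°, 180°]: 27.41°.
θ = atan2( sin Δλ · cos φ₂ , cos φ₁ · sin φ₂ − sin φ₁ · cos φ₂ · cos Δλ )
  = atan2(0.43098, 0.45980) = 43.147° → normalised to [0°, 360°): 43.147°.

43°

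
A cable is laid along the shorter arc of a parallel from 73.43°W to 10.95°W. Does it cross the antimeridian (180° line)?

No

Signed shortest Δλ = ((-10.95 − -73.43 + 180) mod 360) − 180 = 62.48°.
Going east by 62.48° from -73.43° reaches -10.95° without touching 180°.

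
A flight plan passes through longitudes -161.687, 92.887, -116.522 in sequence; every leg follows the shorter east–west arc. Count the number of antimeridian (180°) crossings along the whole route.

2

Leg 1: -161.687° → +92.887°, shortest Δλ = -105.426° (west) — crosses 180°.
Leg 2: +92.887° → -116.522°, shortest Δλ = 150.591° (east) — crosses 180°.
Total crossings: 2.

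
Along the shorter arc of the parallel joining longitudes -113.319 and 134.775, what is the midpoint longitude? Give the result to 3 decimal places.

Signed shortest Δλ from -113.319° to +134.775° is -111.906°.
Midpoint longitude = -113.319° + (-111.906°)/2 = -113.319° − 55.953° = -169.272°.
(The naïve average (-113.319 + +134.775)/2 = 10.728° is on the wrong side of the globe.)

-169.272°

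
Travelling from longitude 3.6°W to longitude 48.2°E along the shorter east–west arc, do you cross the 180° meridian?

No

Signed shortest Δλ = ((48.2 − -3.6 + 180) mod 360) − 180 = 51.8°.
Going east by 51.8° from -3.6° reaches +48.2° without touching 180°.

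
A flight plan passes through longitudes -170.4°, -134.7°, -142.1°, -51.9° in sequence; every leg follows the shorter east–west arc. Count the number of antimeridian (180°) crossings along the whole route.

Leg 1: -170.4° → -134.7°, shortest Δλ = 35.7° (east) — does not cross 180°.
Leg 2: -134.7° → -142.1°, shortest Δλ = -7.4° (west) — does not cross 180°.
Leg 3: -142.1° → -51.9°, shortest Δλ = 90.2° (east) — does not cross 180°.
Total crossings: 0.

0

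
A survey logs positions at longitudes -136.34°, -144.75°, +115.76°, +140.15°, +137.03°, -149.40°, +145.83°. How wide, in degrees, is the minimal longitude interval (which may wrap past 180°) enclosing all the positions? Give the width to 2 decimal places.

Sort the longitudes: -149.40°, -144.75°, -136.34°, +115.76°, +137.03°, +140.15°, +145.83°.
Eastward gaps between consecutive values (wrapping around): 4.65°, 8.41°, 252.10°, 21.27°, 3.12°, 5.68°, 64.77°.
Largest gap = 252.10° ⇒ minimal covering band is its complement: 360° − 252.10° = 107.90°.
Band runs from +115.76° eastward to -136.34°, crossing the antimeridian.

107.90°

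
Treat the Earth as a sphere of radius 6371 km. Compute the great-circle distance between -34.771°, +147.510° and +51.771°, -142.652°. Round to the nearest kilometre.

11768 km

Δλ = -142.652 − 147.510 = -290.162°; wrapped into (−180°, 180°]: 69.838°.
Δφ = 51.771 − -34.771 = 86.542°.
a = sin²(Δφ/2) + cos φ₁ · cos φ₂ · sin²(Δλ/2) = 0.636396.
c = 2·atan2(√a, √(1−a)) = 1.84709 rad → d = 6371·c ≈ 11767.81 km.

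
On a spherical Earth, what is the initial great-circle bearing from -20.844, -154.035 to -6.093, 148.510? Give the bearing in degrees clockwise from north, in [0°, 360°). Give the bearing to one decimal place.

276.2°

Δλ = 148.510 − -154.035 = 302.545°; wrapped into (−180°, 180°]: -57.455°.
θ = atan2( sin Δλ · cos φ₂ , cos φ₁ · sin φ₂ − sin φ₁ · cos φ₂ · cos Δλ )
  = atan2(-0.83821, 0.09114) = -83.794° → normalised to [0°, 360°): 276.206°.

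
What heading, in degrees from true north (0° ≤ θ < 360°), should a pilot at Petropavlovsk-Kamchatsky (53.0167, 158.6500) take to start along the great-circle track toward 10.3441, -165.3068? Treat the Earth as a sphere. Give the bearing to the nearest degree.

132°

Δλ = -165.3068 − 158.6500 = -323.9568°; wrapped into (−180°, 180°]: 36.0432°.
θ = atan2( sin Δλ · cos φ₂ , cos φ₁ · sin φ₂ − sin φ₁ · cos φ₂ · cos Δλ )
  = atan2(0.57883, -0.52738) = 132.337° → normalised to [0°, 360°): 132.337°.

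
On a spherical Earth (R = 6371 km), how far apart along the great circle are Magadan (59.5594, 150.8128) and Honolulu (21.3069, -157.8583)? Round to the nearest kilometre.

Δλ = -157.8583 − 150.8128 = -308.6711°; wrapped into (−180°, 180°]: 51.3289°.
Δφ = 21.3069 − 59.5594 = -38.2525°.
a = sin²(Δφ/2) + cos φ₁ · cos φ₂ · sin²(Δλ/2) = 0.195893.
c = 2·atan2(√a, √(1−a)) = 0.91699 rad → d = 6371·c ≈ 5842.13 km.

5842 km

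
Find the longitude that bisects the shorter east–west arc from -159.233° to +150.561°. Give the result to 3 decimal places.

+175.664°

Signed shortest Δλ from -159.233° to +150.561° is -50.206°.
Midpoint longitude = -159.233° + (-50.206°)/2 = -159.233° − 25.103° = -184.336°.
Normalise into (−180°, 180°]: +175.664°.
(The naïve average (-159.233 + +150.561)/2 = -4.336° is on the wrong side of the globe.)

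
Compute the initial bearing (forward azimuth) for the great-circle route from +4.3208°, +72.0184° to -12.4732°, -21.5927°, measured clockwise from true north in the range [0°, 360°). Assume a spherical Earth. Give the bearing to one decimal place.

Δλ = -21.5927 − 72.0184 = -93.6111°.
θ = atan2( sin Δλ · cos φ₂ , cos φ₁ · sin φ₂ − sin φ₁ · cos φ₂ · cos Δλ )
  = atan2(-0.97446, -0.21074) = -102.203° → normalised to [0°, 360°): 257.797°.

257.8°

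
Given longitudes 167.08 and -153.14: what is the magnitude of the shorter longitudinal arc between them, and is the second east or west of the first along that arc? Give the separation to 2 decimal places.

39.78° east

Raw difference: -153.14 − 167.08 = -320.22°.
Normalise into (−180°, 180°]: -320.22° + 360° = 39.78°.
Positive ⇒ the second point lies to the east; separation 39.78°.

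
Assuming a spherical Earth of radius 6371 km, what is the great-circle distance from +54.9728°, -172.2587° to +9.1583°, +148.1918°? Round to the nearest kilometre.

Δλ = 148.1918 − -172.2587 = 320.4505°; wrapped into (−180°, 180°]: -39.5495°.
Δφ = 9.1583 − 54.9728 = -45.8145°.
a = sin²(Δφ/2) + cos φ₁ · cos φ₂ · sin²(Δλ/2) = 0.216368.
c = 2·atan2(√a, √(1−a)) = 0.96762 rad → d = 6371·c ≈ 6164.69 km.

6165 km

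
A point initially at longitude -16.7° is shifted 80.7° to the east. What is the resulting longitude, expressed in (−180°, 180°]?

+64.0°

Start at -16.7°; shift +80.7° → +64.0°.
+64.0° already lies in (−180°, 180°].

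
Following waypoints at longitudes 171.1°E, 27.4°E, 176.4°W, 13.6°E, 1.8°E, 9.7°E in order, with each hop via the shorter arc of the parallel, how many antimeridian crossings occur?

Leg 1: +171.1° → +27.4°, shortest Δλ = -143.7° (west) — does not cross 180°.
Leg 2: +27.4° → -176.4°, shortest Δλ = 156.2° (east) — crosses 180°.
Leg 3: -176.4° → +13.6°, shortest Δλ = -170.0° (west) — crosses 180°.
Leg 4: +13.6° → +1.8°, shortest Δλ = -11.8° (west) — does not cross 180°.
Leg 5: +1.8° → +9.7°, shortest Δλ = 7.9° (east) — does not cross 180°.
Total crossings: 2.

2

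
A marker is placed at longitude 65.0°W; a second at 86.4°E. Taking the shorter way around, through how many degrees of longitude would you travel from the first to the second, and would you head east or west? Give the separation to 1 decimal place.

151.4° east

Raw difference: 86.4 − -65.0 = 151.4°.
Normalise into (−180°, 180°]: 151.4° stays 151.4°.
Positive ⇒ the second point lies to the east; separation 151.4°.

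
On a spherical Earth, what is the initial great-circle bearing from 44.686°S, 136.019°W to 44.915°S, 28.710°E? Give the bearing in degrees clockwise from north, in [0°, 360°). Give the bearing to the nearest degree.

Δλ = 28.710 − -136.019 = 164.729°.
θ = atan2( sin Δλ · cos φ₂ , cos φ₁ · sin φ₂ − sin φ₁ · cos φ₂ · cos Δλ )
  = atan2(0.18652, -0.98239) = 169.250° → normalised to [0°, 360°): 169.250°.

169°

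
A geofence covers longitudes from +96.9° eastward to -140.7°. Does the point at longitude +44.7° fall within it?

Band width going east from +96.9° to -140.7°: ((-140.7 − 96.9) mod 360) = 122.4°.
Offset of +44.7° east of the west edge: ((44.7 − 96.9) mod 360) = 307.8°.
307.8° > 122.4° ⇒ outside.

No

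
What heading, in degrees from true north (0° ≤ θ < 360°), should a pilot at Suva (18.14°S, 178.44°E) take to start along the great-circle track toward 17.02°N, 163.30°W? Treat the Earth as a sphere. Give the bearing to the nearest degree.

Δλ = -163.30 − 178.44 = -341.74°; wrapped into (−180°, 180°]: 18.26°.
θ = atan2( sin Δλ · cos φ₂ , cos φ₁ · sin φ₂ − sin φ₁ · cos φ₂ · cos Δλ )
  = atan2(0.29961, 0.56087) = 28.110° → normalised to [0°, 360°): 28.110°.

28°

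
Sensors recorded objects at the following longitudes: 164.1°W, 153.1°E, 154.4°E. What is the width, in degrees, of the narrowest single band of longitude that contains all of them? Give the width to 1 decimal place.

42.8°

Sort the longitudes: -164.1°, +153.1°, +154.4°.
Eastward gaps between consecutive values (wrapping around): 317.2°, 1.3°, 41.5°.
Largest gap = 317.2° ⇒ minimal covering band is its complement: 360° − 317.2° = 42.8°.
Band runs from +153.1° eastward to -164.1°, crossing the antimeridian.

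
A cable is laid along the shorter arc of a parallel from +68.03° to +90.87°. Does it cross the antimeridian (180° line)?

No

Signed shortest Δλ = ((90.87 − 68.03 + 180) mod 360) − 180 = 22.84°.
Going east by 22.84° from +68.03° reaches +90.87° without touching 180°.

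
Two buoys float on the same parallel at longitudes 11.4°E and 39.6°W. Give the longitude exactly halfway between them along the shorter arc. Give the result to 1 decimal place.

Signed shortest Δλ from +11.4° to -39.6° is -51.0°.
Midpoint longitude = +11.4° + (-51.0°)/2 = +11.4° − 25.5° = -14.1°.

14.1°W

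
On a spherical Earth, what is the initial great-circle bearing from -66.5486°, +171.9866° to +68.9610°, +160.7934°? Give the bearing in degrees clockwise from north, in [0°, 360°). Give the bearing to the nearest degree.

Δλ = 160.7934 − 171.9866 = -11.1932°.
θ = atan2( sin Δλ · cos φ₂ , cos φ₁ · sin φ₂ − sin φ₁ · cos φ₂ · cos Δλ )
  = atan2(-0.06969, 0.69452) = -5.730° → normalised to [0°, 360°): 354.270°.

354°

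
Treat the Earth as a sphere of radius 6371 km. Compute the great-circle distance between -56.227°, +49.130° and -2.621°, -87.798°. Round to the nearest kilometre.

12406 km

Δλ = -87.798 − 49.130 = -136.928°.
Δφ = -2.621 − -56.227 = 53.606°.
a = sin²(Δφ/2) + cos φ₁ · cos φ₂ · sin²(Δλ/2) = 0.683824.
c = 2·atan2(√a, √(1−a)) = 1.94728 rad → d = 6371·c ≈ 12406.09 km.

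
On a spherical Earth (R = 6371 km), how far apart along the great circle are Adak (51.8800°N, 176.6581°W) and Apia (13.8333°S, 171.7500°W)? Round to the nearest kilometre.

Δλ = -171.7500 − -176.6581 = 4.9081°.
Δφ = -13.8333 − 51.8800 = -65.7133°.
a = sin²(Δφ/2) + cos φ₁ · cos φ₂ · sin²(Δλ/2) = 0.295448.
c = 2·atan2(√a, √(1−a)) = 1.14932 rad → d = 6371·c ≈ 7322.34 km.

7322 km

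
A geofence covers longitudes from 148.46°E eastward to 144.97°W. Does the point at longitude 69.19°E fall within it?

Band width going east from +148.46° to -144.97°: ((-144.97 − 148.46) mod 360) = 66.57°.
Offset of +69.19° east of the west edge: ((69.19 − 148.46) mod 360) = 280.73°.
280.73° > 66.57° ⇒ outside.

No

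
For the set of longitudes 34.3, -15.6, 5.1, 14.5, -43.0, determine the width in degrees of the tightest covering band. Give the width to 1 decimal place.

77.3°

Sort the longitudes: -43.0°, -15.6°, +5.1°, +14.5°, +34.3°.
Eastward gaps between consecutive values (wrapping around): 27.4°, 20.7°, 9.4°, 19.8°, 282.7°.
Largest gap = 282.7° ⇒ minimal covering band is its complement: 360° − 282.7° = 77.3°.
Band runs from -43.0° eastward to +34.3°.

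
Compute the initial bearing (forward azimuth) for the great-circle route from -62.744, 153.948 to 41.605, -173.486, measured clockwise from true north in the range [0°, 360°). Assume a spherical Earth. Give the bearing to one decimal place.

25.0°

Δλ = -173.486 − 153.948 = -327.434°; wrapped into (−180°, 180°]: 32.566°.
θ = atan2( sin Δλ · cos φ₂ , cos φ₁ · sin φ₂ − sin φ₁ · cos φ₂ · cos Δλ )
  = atan2(0.40249, 0.86429) = 24.971° → normalised to [0°, 360°): 24.971°.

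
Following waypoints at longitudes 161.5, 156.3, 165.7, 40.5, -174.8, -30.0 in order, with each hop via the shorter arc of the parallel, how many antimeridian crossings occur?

Leg 1: +161.5° → +156.3°, shortest Δλ = -5.2° (west) — does not cross 180°.
Leg 2: +156.3° → +165.7°, shortest Δλ = 9.4° (east) — does not cross 180°.
Leg 3: +165.7° → +40.5°, shortest Δλ = -125.2° (west) — does not cross 180°.
Leg 4: +40.5° → -174.8°, shortest Δλ = 144.7° (east) — crosses 180°.
Leg 5: -174.8° → -30.0°, shortest Δλ = 144.8° (east) — does not cross 180°.
Total crossings: 1.

1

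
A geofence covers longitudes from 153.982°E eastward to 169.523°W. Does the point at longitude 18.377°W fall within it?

Band width going east from +153.982° to -169.523°: ((-169.523 − 153.982) mod 360) = 36.495°.
Offset of -18.377° east of the west edge: ((-18.377 − 153.982) mod 360) = 187.641°.
187.641° > 36.495° ⇒ outside.

No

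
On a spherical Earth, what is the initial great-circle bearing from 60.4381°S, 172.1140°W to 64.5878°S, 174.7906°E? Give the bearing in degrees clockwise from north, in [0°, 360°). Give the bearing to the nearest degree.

Δλ = 174.7906 − -172.1140 = 346.9046°; wrapped into (−180°, 180°]: -13.0954°.
θ = atan2( sin Δλ · cos φ₂ , cos φ₁ · sin φ₂ − sin φ₁ · cos φ₂ · cos Δλ )
  = atan2(-0.09723, -0.08207) = -130.167° → normalised to [0°, 360°): 229.833°.

230°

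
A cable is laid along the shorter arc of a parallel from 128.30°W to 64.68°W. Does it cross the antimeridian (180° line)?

Signed shortest Δλ = ((-64.68 − -128.30 + 180) mod 360) − 180 = 63.62°.
Going east by 63.62° from -128.30° reaches -64.68° without touching 180°.

No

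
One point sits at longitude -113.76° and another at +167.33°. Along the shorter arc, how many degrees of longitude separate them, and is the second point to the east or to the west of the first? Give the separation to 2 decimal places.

78.91° west

Raw difference: 167.33 − -113.76 = 281.09°.
Normalise into (−180°, 180°]: 281.09° − 360° = -78.91°.
Negative ⇒ the second point lies to the west; separation 78.91°.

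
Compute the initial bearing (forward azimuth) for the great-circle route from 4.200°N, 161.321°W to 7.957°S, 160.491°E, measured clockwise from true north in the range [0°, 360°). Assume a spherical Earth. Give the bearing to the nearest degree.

252°

Δλ = 160.491 − -161.321 = 321.812°; wrapped into (−180°, 180°]: -38.188°.
θ = atan2( sin Δλ · cos φ₂ , cos φ₁ · sin φ₂ − sin φ₁ · cos φ₂ · cos Δλ )
  = atan2(-0.61229, -0.19507) = -107.671° → normalised to [0°, 360°): 252.329°.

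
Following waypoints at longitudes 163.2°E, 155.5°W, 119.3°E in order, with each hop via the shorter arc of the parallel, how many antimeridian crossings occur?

Leg 1: +163.2° → -155.5°, shortest Δλ = 41.3° (east) — crosses 180°.
Leg 2: -155.5° → +119.3°, shortest Δλ = -85.2° (west) — crosses 180°.
Total crossings: 2.

2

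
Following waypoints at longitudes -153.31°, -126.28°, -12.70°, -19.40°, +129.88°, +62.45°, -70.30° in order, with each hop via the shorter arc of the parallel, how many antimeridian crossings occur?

0

Leg 1: -153.31° → -126.28°, shortest Δλ = 27.03° (east) — does not cross 180°.
Leg 2: -126.28° → -12.70°, shortest Δλ = 113.58° (east) — does not cross 180°.
Leg 3: -12.70° → -19.40°, shortest Δλ = -6.7° (west) — does not cross 180°.
Leg 4: -19.40° → +129.88°, shortest Δλ = 149.28° (east) — does not cross 180°.
Leg 5: +129.88° → +62.45°, shortest Δλ = -67.43° (west) — does not cross 180°.
Leg 6: +62.45° → -70.30°, shortest Δλ = -132.75° (west) — does not cross 180°.
Total crossings: 0.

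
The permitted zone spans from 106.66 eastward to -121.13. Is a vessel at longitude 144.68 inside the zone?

Band width going east from +106.66° to -121.13°: ((-121.13 − 106.66) mod 360) = 132.21°.
Offset of +144.68° east of the west edge: ((144.68 − 106.66) mod 360) = 38.02°.
38.02° ≤ 132.21° ⇒ inside.

Yes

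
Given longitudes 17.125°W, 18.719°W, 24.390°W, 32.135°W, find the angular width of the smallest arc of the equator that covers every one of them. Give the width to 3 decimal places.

15.010°

Sort the longitudes: -32.135°, -24.390°, -18.719°, -17.125°.
Eastward gaps between consecutive values (wrapping around): 7.745°, 5.671°, 1.594°, 344.990°.
Largest gap = 344.990° ⇒ minimal covering band is its complement: 360° − 344.990° = 15.010°.
Band runs from -32.135° eastward to -17.125°.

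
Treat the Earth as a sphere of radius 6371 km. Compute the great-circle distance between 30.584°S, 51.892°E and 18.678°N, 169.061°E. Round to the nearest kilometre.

13607 km

Δλ = 169.061 − 51.892 = 117.169°.
Δφ = 18.678 − -30.584 = 49.262°.
a = sin²(Δφ/2) + cos φ₁ · cos φ₂ · sin²(Δλ/2) = 0.767667.
c = 2·atan2(√a, √(1−a)) = 2.13570 rad → d = 6371·c ≈ 13606.54 km.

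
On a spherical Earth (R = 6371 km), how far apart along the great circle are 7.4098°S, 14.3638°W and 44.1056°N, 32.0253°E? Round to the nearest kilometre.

Δλ = 32.0253 − -14.3638 = 46.3891°.
Δφ = 44.1056 − -7.4098 = 51.5154°.
a = sin²(Δφ/2) + cos φ₁ · cos φ₂ · sin²(Δλ/2) = 0.299304.
c = 2·atan2(√a, √(1−a)) = 1.15776 rad → d = 6371·c ≈ 7376.09 km.

7376 km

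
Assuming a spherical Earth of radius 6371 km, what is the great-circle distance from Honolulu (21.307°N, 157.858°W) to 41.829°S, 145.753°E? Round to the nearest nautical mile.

4914 nmi

Δλ = 145.753 − -157.858 = 303.611°; wrapped into (−180°, 180°]: -56.389°.
Δφ = -41.829 − 21.307 = -63.136°.
a = sin²(Δφ/2) + cos φ₁ · cos φ₂ · sin²(Δλ/2) = 0.429026.
c = 2·atan2(√a, √(1−a)) = 1.42837 rad → d = 6371·c ≈ 9100.13 km ≈ 4913.68 nmi.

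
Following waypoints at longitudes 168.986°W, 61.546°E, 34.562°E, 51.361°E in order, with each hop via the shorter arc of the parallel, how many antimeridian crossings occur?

Leg 1: -168.986° → +61.546°, shortest Δλ = -129.468° (west) — crosses 180°.
Leg 2: +61.546° → +34.562°, shortest Δλ = -26.984° (west) — does not cross 180°.
Leg 3: +34.562° → +51.361°, shortest Δλ = 16.799° (east) — does not cross 180°.
Total crossings: 1.

1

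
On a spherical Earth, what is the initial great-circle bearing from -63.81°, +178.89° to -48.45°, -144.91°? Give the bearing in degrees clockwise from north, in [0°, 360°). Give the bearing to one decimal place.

Δλ = -144.91 − 178.89 = -323.80°; wrapped into (−180°, 180°]: 36.20°.
θ = atan2( sin Δλ · cos φ₂ , cos φ₁ · sin φ₂ − sin φ₁ · cos φ₂ · cos Δλ )
  = atan2(0.39173, 0.14999) = 69.049° → normalised to [0°, 360°): 69.049°.

69.0°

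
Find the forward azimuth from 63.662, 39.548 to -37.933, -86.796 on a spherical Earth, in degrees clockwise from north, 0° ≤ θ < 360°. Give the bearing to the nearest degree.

Δλ = -86.796 − 39.548 = -126.344°.
θ = atan2( sin Δλ · cos φ₂ , cos φ₁ · sin φ₂ − sin φ₁ · cos φ₂ · cos Δλ )
  = atan2(-0.63530, 0.14617) = -77.043° → normalised to [0°, 360°): 282.957°.

283°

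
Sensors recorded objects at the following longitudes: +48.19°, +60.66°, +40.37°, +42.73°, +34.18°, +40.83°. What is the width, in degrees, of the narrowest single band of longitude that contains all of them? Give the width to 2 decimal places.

26.48°

Sort the longitudes: +34.18°, +40.37°, +40.83°, +42.73°, +48.19°, +60.66°.
Eastward gaps between consecutive values (wrapping around): 6.19°, 0.46°, 1.90°, 5.46°, 12.47°, 333.52°.
Largest gap = 333.52° ⇒ minimal covering band is its complement: 360° − 333.52° = 26.48°.
Band runs from +34.18° eastward to +60.66°.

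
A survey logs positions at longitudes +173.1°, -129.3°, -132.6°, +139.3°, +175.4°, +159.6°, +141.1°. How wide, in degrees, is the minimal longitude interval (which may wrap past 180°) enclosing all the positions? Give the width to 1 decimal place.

Sort the longitudes: -132.6°, -129.3°, +139.3°, +141.1°, +159.6°, +173.1°, +175.4°.
Eastward gaps between consecutive values (wrapping around): 3.3°, 268.6°, 1.8°, 18.5°, 13.5°, 2.3°, 52.0°.
Largest gap = 268.6° ⇒ minimal covering band is its complement: 360° − 268.6° = 91.4°.
Band runs from +139.3° eastward to -129.3°, crossing the antimeridian.

91.4°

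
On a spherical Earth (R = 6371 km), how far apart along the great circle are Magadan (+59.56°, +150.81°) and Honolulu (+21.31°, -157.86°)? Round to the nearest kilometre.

5842 km

Δλ = -157.86 − 150.81 = -308.67°; wrapped into (−180°, 180°]: 51.33°.
Δφ = 21.31 − 59.56 = -38.25°.
a = sin²(Δφ/2) + cos φ₁ · cos φ₂ · sin²(Δλ/2) = 0.195880.
c = 2·atan2(√a, √(1−a)) = 0.91695 rad → d = 6371·c ≈ 5841.92 km.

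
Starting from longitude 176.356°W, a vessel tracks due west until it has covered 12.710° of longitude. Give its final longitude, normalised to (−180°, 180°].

170.934°E

Start at -176.356°; shift −12.710° → -189.066°.
-189.066° lies outside (−180°, 180°]; add 360° → +170.934°.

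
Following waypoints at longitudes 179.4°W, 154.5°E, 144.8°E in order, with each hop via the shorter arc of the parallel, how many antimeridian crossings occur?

Leg 1: -179.4° → +154.5°, shortest Δλ = -26.1° (west) — crosses 180°.
Leg 2: +154.5° → +144.8°, shortest Δλ = -9.7° (west) — does not cross 180°.
Total crossings: 1.

1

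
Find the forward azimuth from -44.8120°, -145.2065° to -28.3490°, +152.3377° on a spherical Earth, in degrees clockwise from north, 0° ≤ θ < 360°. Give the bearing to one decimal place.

Δλ = 152.3377 − -145.2065 = 297.5442°; wrapped into (−180°, 180°]: -62.4558°.
θ = atan2( sin Δλ · cos φ₂ , cos φ₁ · sin φ₂ − sin φ₁ · cos φ₂ · cos Δλ )
  = atan2(-0.78032, -0.05003) = -93.669° → normalised to [0°, 360°): 266.331°.

266.3°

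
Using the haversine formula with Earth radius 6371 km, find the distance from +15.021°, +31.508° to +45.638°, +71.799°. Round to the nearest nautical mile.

2734 nmi

Δλ = 71.799 − 31.508 = 40.291°.
Δφ = 45.638 − 15.021 = 30.617°.
a = sin²(Δφ/2) + cos φ₁ · cos φ₂ · sin²(Δλ/2) = 0.149805.
c = 2·atan2(√a, √(1−a)) = 0.79485 rad → d = 6371·c ≈ 5064.01 km ≈ 2734.35 nmi.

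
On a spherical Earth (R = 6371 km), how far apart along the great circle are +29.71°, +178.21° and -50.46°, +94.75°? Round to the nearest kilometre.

Δλ = 94.75 − 178.21 = -83.46°.
Δφ = -50.46 − 29.71 = -80.17°.
a = sin²(Δφ/2) + cos φ₁ · cos φ₂ · sin²(Δλ/2) = 0.659614.
c = 2·atan2(√a, √(1−a)) = 1.89571 rad → d = 6371·c ≈ 12077.57 km.

12078 km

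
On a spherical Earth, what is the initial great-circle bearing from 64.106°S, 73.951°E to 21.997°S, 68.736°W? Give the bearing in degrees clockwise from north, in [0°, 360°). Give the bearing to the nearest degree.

Δλ = -68.736 − 73.951 = -142.687°.
θ = atan2( sin Δλ · cos φ₂ , cos φ₁ · sin φ₂ − sin φ₁ · cos φ₂ · cos Δλ )
  = atan2(-0.56204, -0.82697) = -145.799° → normalised to [0°, 360°): 214.201°.

214°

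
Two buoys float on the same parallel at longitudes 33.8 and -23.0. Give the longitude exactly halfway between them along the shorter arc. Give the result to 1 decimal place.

+5.4°

Signed shortest Δλ from +33.8° to -23.0° is -56.8°.
Midpoint longitude = +33.8° + (-56.8°)/2 = +33.8° − 28.4° = +5.4°.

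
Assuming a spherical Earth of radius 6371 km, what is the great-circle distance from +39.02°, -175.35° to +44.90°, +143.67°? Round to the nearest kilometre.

Δλ = 143.67 − -175.35 = 319.02°; wrapped into (−180°, 180°]: -40.98°.
Δφ = 44.90 − 39.02 = 5.88°.
a = sin²(Δφ/2) + cos φ₁ · cos φ₂ · sin²(Δλ/2) = 0.070063.
c = 2·atan2(√a, √(1−a)) = 0.53577 rad → d = 6371·c ≈ 3413.41 km.

3413 km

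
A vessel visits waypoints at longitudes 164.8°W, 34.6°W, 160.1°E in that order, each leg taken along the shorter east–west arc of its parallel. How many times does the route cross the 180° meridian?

Leg 1: -164.8° → -34.6°, shortest Δλ = 130.2° (east) — does not cross 180°.
Leg 2: -34.6° → +160.1°, shortest Δλ = -165.3° (west) — crosses 180°.
Total crossings: 1.

1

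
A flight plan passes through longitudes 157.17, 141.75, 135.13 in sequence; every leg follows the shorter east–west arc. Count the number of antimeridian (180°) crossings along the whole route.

Leg 1: +157.17° → +141.75°, shortest Δλ = -15.42° (west) — does not cross 180°.
Leg 2: +141.75° → +135.13°, shortest Δλ = -6.62° (west) — does not cross 180°.
Total crossings: 0.

0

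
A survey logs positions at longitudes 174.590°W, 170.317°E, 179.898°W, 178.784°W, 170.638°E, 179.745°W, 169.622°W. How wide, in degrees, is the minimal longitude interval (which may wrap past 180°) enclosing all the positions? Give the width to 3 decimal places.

20.061°

Sort the longitudes: -179.898°, -179.745°, -178.784°, -174.590°, -169.622°, +170.317°, +170.638°.
Eastward gaps between consecutive values (wrapping around): 0.153°, 0.961°, 4.194°, 4.968°, 339.939°, 0.321°, 9.464°.
Largest gap = 339.939° ⇒ minimal covering band is its complement: 360° − 339.939° = 20.061°.
Band runs from +170.317° eastward to -169.622°, crossing the antimeridian.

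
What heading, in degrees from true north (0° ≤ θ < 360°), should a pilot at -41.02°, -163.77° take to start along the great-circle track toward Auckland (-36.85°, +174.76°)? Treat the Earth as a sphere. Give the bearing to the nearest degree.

277°

Δλ = 174.76 − -163.77 = 338.53°; wrapped into (−180°, 180°]: -21.47°.
θ = atan2( sin Δλ · cos φ₂ , cos φ₁ · sin φ₂ − sin φ₁ · cos φ₂ · cos Δλ )
  = atan2(-0.29289, 0.03627) = -82.940° → normalised to [0°, 360°): 277.060°.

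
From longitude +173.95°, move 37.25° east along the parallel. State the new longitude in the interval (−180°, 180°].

Start at +173.95°; shift +37.25° → +211.20°.
+211.20° lies outside (−180°, 180°]; subtract 360° → -148.80°.

-148.80°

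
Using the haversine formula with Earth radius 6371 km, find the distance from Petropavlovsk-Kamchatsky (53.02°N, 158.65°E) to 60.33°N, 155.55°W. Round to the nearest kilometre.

2849 km

Δλ = -155.55 − 158.65 = -314.20°; wrapped into (−180°, 180°]: 45.80°.
Δφ = 60.33 − 53.02 = 7.31°.
a = sin²(Δφ/2) + cos φ₁ · cos φ₂ · sin²(Δλ/2) = 0.049150.
c = 2·atan2(√a, √(1−a)) = 0.44711 rad → d = 6371·c ≈ 2848.55 km.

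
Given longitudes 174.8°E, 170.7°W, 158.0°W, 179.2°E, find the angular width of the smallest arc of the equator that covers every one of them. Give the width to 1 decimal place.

Sort the longitudes: -170.7°, -158.0°, +174.8°, +179.2°.
Eastward gaps between consecutive values (wrapping around): 12.7°, 332.8°, 4.4°, 10.1°.
Largest gap = 332.8° ⇒ minimal covering band is its complement: 360° − 332.8° = 27.2°.
Band runs from +174.8° eastward to -158.0°, crossing the antimeridian.

27.2°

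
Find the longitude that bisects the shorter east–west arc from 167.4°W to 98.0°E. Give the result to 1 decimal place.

145.3°E

Signed shortest Δλ from -167.4° to +98.0° is -94.6°.
Midpoint longitude = -167.4° + (-94.6°)/2 = -167.4° − 47.3° = -214.7°.
Normalise into (−180°, 180°]: +145.3°.
(The naïve average (-167.4 + +98.0)/2 = -34.7° is on the wrong side of the globe.)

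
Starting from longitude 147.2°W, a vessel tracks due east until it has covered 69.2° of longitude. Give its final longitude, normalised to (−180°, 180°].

Start at -147.2°; shift +69.2° → -78.0°.
-78.0° already lies in (−180°, 180°].

78.0°W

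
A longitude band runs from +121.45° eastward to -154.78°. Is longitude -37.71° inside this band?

No

Band width going east from +121.45° to -154.78°: ((-154.78 − 121.45) mod 360) = 83.77°.
Offset of -37.71° east of the west edge: ((-37.71 − 121.45) mod 360) = 200.84°.
200.84° > 83.77° ⇒ outside.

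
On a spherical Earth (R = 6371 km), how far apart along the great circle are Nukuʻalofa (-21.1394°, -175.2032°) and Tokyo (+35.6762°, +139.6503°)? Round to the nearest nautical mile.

4268 nmi

Δλ = 139.6503 − -175.2032 = 314.8535°; wrapped into (−180°, 180°]: -45.1465°.
Δφ = 35.6762 − -21.1394 = 56.8156°.
a = sin²(Δφ/2) + cos φ₁ · cos φ₂ · sin²(Δλ/2) = 0.337975.
c = 2·atan2(√a, √(1−a)) = 1.24079 rad → d = 6371·c ≈ 7905.07 km ≈ 4268.39 nmi.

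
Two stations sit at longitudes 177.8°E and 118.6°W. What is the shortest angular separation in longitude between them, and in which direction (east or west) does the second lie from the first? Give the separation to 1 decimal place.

63.6° east

Raw difference: -118.6 − 177.8 = -296.4°.
Normalise into (−180°, 180°]: -296.4° + 360° = 63.6°.
Positive ⇒ the second point lies to the east; separation 63.6°.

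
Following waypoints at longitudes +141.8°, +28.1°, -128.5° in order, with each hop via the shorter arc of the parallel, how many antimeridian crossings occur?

0

Leg 1: +141.8° → +28.1°, shortest Δλ = -113.7° (west) — does not cross 180°.
Leg 2: +28.1° → -128.5°, shortest Δλ = -156.6° (west) — does not cross 180°.
Total crossings: 0.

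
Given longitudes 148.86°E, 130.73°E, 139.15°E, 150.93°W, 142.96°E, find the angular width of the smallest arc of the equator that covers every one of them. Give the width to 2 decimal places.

Sort the longitudes: -150.93°, +130.73°, +139.15°, +142.96°, +148.86°.
Eastward gaps between consecutive values (wrapping around): 281.66°, 8.42°, 3.81°, 5.90°, 60.21°.
Largest gap = 281.66° ⇒ minimal covering band is its complement: 360° − 281.66° = 78.34°.
Band runs from +130.73° eastward to -150.93°, crossing the antimeridian.

78.34°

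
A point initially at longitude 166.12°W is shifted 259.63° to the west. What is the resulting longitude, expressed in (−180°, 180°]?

Start at -166.12°; shift −259.63° → -425.75°.
-425.75° lies outside (−180°, 180°]; add 360° → -65.75°.

65.75°W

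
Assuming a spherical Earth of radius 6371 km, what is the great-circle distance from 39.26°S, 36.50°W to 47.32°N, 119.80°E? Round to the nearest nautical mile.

Δλ = 119.80 − -36.50 = 156.30°.
Δφ = 47.32 − -39.26 = 86.58°.
a = sin²(Δφ/2) + cos φ₁ · cos φ₂ · sin²(Δλ/2) = 0.972927.
c = 2·atan2(√a, √(1−a)) = 2.81101 rad → d = 6371·c ≈ 17908.96 km ≈ 9670.06 nmi.

9670 nmi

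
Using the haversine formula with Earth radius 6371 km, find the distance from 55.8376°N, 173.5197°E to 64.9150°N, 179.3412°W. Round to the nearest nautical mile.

584 nmi

Δλ = -179.3412 − 173.5197 = -352.8609°; wrapped into (−180°, 180°]: 7.1391°.
Δφ = 64.9150 − 55.8376 = 9.0774°.
a = sin²(Δφ/2) + cos φ₁ · cos φ₂ · sin²(Δλ/2) = 0.007185.
c = 2·atan2(√a, √(1−a)) = 0.16973 rad → d = 6371·c ≈ 1081.35 km ≈ 583.88 nmi.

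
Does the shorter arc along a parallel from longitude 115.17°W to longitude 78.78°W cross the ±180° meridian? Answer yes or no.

No

Signed shortest Δλ = ((-78.78 − -115.17 + 180) mod 360) − 180 = 36.39°.
Going east by 36.39° from -115.17° reaches -78.78° without touching 180°.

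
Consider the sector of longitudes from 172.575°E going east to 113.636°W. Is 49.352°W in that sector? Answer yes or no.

No

Band width going east from +172.575° to -113.636°: ((-113.636 − 172.575) mod 360) = 73.789°.
Offset of -49.352° east of the west edge: ((-49.352 − 172.575) mod 360) = 138.073°.
138.073° > 73.789° ⇒ outside.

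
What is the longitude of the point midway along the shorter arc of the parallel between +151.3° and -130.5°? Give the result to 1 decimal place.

Signed shortest Δλ from +151.3° to -130.5° is +78.2°.
Midpoint longitude = +151.3° + (+78.2°)/2 = +151.3° + 39.1° = +190.4°.
Normalise into (−180°, 180°]: -169.6°.
(The naïve average (+151.3 + -130.5)/2 = 10.4° is on the wrong side of the globe.)

-169.6°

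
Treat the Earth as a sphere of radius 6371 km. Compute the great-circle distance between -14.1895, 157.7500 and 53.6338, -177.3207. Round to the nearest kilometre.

7906 km

Δλ = -177.3207 − 157.7500 = -335.0707°; wrapped into (−180°, 180°]: 24.9293°.
Δφ = 53.6338 − -14.1895 = 67.8233°.
a = sin²(Δφ/2) + cos φ₁ · cos φ₂ · sin²(Δλ/2) = 0.338048.
c = 2·atan2(√a, √(1−a)) = 1.24094 rad → d = 6371·c ≈ 7906.05 km.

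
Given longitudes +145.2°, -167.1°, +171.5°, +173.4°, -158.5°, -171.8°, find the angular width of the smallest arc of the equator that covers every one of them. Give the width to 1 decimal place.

56.3°

Sort the longitudes: -171.8°, -167.1°, -158.5°, +145.2°, +171.5°, +173.4°.
Eastward gaps between consecutive values (wrapping around): 4.7°, 8.6°, 303.7°, 26.3°, 1.9°, 14.8°.
Largest gap = 303.7° ⇒ minimal covering band is its complement: 360° − 303.7° = 56.3°.
Band runs from +145.2° eastward to -158.5°, crossing the antimeridian.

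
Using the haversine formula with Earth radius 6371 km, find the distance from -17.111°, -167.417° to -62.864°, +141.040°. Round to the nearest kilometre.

Δλ = 141.040 − -167.417 = 308.457°; wrapped into (−180°, 180°]: -51.543°.
Δφ = -62.864 − -17.111 = -45.753°.
a = sin²(Δφ/2) + cos φ₁ · cos φ₂ · sin²(Δλ/2) = 0.233527.
c = 2·atan2(√a, √(1−a)) = 1.00872 rad → d = 6371·c ≈ 6426.55 km.

6427 km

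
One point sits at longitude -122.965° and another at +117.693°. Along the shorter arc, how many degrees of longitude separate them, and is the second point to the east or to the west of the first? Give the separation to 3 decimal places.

119.342° west

Raw difference: 117.693 − -122.965 = 240.658°.
Normalise into (−180°, 180°]: 240.658° − 360° = -119.342°.
Negative ⇒ the second point lies to the west; separation 119.342°.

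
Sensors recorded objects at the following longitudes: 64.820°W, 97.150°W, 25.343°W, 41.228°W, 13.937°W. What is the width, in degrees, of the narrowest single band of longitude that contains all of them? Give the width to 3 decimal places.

Sort the longitudes: -97.150°, -64.820°, -41.228°, -25.343°, -13.937°.
Eastward gaps between consecutive values (wrapping around): 32.330°, 23.592°, 15.885°, 11.406°, 276.787°.
Largest gap = 276.787° ⇒ minimal covering band is its complement: 360° − 276.787° = 83.213°.
Band runs from -97.150° eastward to -13.937°.

83.213°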